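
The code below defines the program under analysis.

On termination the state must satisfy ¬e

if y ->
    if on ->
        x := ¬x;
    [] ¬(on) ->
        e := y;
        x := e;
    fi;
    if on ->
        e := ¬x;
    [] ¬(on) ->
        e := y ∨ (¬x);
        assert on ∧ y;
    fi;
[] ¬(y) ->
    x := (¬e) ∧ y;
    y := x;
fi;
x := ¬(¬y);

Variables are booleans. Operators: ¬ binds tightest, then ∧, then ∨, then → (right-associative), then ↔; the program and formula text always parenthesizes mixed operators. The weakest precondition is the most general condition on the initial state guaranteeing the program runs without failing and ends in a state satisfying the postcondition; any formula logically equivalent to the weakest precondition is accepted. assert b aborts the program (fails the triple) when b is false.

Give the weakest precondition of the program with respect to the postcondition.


Working backward. After the program, ¬e must hold.
Before x := ¬(¬y): ¬e
Then branch requires (on → ((on → (¬x)) ∧ ((¬on) → (on ∧ y ∧ (¬(y ∨ x)))))) ∧ ((¬on) → ((on → y) ∧ on)); else branch requires ¬e.
Before the if: (y → ((on → ((on → (¬x)) ∧ ((¬on) → (on ∧ y ∧ (¬(y ∨ x)))))) ∧ ((¬on) → ((on → y) ∧ on)))) ∧ ((¬y) → (¬e))
Answer: WP = (y → ((on → ((on → (¬x)) ∧ ((¬on) → (on ∧ y ∧ (¬(y ∨ x)))))) ∧ ((¬on) → ((on → y) ∧ on)))) ∧ ((¬y) → (¬e))


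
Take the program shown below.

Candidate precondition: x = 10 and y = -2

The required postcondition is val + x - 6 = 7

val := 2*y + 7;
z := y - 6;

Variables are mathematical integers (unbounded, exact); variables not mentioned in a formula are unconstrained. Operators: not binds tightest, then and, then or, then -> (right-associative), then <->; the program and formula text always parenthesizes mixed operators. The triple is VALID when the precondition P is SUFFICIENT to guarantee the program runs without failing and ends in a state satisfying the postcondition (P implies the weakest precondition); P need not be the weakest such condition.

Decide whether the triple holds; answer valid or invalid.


Working backward. After the program, the postcondition val + x - 6 = 7 must hold; in canonical form it is val + x = 13.
Before z := y - 6: val + x = 13
Before val := 2*y + 7: x + 2*y = 6
The weakest precondition is x + 2*y = 6.
Check whether x = 10 and y = -2 implies it.
Every state satisfying the precondition satisfies the weakest precondition: the implication holds.
Answer: valid


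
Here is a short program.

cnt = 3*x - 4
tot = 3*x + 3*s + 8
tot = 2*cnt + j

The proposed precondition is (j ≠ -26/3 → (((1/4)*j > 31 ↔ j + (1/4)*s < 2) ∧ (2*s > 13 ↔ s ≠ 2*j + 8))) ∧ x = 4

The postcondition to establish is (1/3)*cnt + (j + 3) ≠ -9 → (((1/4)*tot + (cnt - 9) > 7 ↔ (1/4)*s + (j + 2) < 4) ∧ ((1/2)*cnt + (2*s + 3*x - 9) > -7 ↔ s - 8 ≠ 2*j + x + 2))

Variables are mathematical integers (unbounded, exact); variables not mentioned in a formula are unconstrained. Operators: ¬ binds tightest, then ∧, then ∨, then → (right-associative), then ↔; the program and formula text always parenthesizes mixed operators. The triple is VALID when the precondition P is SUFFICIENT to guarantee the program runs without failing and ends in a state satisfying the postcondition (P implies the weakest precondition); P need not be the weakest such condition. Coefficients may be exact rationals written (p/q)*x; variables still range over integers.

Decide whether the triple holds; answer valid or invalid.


Working backward. After the program, the postcondition (1/3)*cnt + (j + 3) ≠ -9 → (((1/4)*tot + (cnt - 9) > 7 ↔ (1/4)*s + (j + 2) < 4) ∧ ((1/2)*cnt + (2*s + 3*x - 9) > -7 ↔ s - 8 ≠ 2*j + x + 2)) must hold; in canonical form it is (1/3)*cnt + j ≠ -12 → ((cnt + (1/4)*tot > 16 ↔ j + (1/4)*s < 2) ∧ ((1/2)*cnt + 2*s + 3*x > 2 ↔ s ≠ 2*j + x + 10)).
Before tot := 2*cnt + j: (1/3)*cnt + j ≠ -12 → (((3/2)*cnt + (1/4)*j > 16 ↔ j + (1/4)*s < 2) ∧ ((1/2)*cnt + 2*s + 3*x > 2 ↔ s ≠ 2*j + x + 10))
Before tot := 3*x + 3*s + 8: (1/3)*cnt + j ≠ -12 → (((3/2)*cnt + (1/4)*j > 16 ↔ j + (1/4)*s < 2) ∧ ((1/2)*cnt + 2*s + 3*x > 2 ↔ s ≠ 2*j + x + 10))
Before cnt := 3*x - 4: j + x ≠ -32/3 → (((1/4)*j + (9/2)*x > 22 ↔ j + (1/4)*s < 2) ∧ (2*s + (9/2)*x > 4 ↔ s ≠ 2*j + x + 10))
The weakest precondition is j + x ≠ -32/3 → (((1/4)*j + (9/2)*x > 22 ↔ j + (1/4)*s < 2) ∧ (2*s + (9/2)*x > 4 ↔ s ≠ 2*j + x + 10)).
Check whether (j ≠ -26/3 → (((1/4)*j > 31 ↔ j + (1/4)*s < 2) ∧ (2*s > 13 ↔ s ≠ 2*j + 8))) ∧ x = 4 implies it.
Countermodel: at the initial state j = 17, s = 49, x = 4, the precondition holds but the weakest precondition fails.
Answer: invalid


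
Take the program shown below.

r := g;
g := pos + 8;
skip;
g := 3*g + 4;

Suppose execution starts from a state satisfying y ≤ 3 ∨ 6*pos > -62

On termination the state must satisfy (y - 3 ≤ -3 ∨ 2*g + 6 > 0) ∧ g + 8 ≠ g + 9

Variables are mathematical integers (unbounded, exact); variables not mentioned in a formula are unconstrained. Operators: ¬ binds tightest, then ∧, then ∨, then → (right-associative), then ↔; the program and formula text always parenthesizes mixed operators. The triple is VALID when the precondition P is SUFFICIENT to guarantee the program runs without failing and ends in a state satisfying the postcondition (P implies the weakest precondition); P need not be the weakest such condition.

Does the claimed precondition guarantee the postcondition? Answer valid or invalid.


Working backward. After the program, the postcondition (y - 3 ≤ -3 ∨ 2*g + 6 > 0) ∧ g + 8 ≠ g + 9 must hold; in canonical form it is y ≤ 0 ∨ 2*g > -6.
Before g := 3*g + 4: y ≤ 0 ∨ 6*g > -14
Before skip: y ≤ 0 ∨ 6*g > -14
Before g := pos + 8: y ≤ 0 ∨ 6*pos > -62
Before r := g: y ≤ 0 ∨ 6*pos > -62
The weakest precondition is y ≤ 0 ∨ 6*pos > -62.
Check whether y ≤ 3 ∨ 6*pos > -62 implies it.
Countermodel: at the initial state pos = -11, y = 1, the precondition holds but the weakest precondition fails.
Answer: invalid


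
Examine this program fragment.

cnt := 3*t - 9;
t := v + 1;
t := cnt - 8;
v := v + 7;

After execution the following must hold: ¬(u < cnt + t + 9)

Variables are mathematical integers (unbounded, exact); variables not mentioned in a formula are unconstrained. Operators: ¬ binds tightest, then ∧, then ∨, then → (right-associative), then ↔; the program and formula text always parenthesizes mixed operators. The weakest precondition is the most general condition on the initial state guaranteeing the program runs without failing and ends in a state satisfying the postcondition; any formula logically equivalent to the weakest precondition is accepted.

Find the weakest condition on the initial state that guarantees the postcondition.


Working backward. After the program, ¬(u < cnt + t + 9) must hold.
Before v := v + 7: ¬(u < cnt + t + 9)
Before t := cnt - 8: ¬(u < 2*cnt + 1)
Before t := v + 1: ¬(u < 2*cnt + 1)
Before cnt := 3*t - 9: ¬(u < 6*t - 17)
Answer: WP = ¬(u < 6*t - 17)


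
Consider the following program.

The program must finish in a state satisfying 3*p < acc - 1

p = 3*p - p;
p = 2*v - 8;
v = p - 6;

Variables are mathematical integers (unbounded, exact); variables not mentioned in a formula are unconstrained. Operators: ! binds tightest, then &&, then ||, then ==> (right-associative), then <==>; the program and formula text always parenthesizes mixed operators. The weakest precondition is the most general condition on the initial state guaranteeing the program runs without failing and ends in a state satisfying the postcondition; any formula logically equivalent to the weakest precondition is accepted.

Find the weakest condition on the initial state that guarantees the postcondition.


Working backward. After the program, 3*p < acc - 1 must hold.
Before v := p - 6: 3*p < acc - 1
Before p := 2*v - 8: 6*v < acc + 23
Before p := 3*p - p: 6*v < acc + 23
Answer: WP = 6*v < acc + 23


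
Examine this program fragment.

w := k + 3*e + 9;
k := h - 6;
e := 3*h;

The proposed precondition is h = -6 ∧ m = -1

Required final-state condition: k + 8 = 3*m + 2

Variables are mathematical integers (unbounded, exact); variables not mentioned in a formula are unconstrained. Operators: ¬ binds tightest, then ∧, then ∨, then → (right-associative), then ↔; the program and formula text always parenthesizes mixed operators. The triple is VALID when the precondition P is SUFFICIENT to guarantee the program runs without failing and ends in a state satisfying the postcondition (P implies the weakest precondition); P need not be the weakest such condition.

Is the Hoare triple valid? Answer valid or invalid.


Working backward. After the program, the postcondition k + 8 = 3*m + 2 must hold; in canonical form it is k = 3*m - 6.
Before e := 3*h: k = 3*m - 6
Before k := h - 6: h = 3*m
Before w := k + 3*e + 9: h = 3*m
The weakest precondition is h = 3*m.
Check whether h = -6 ∧ m = -1 implies it.
Countermodel: at the initial state h = -6, m = -1, the precondition holds but the weakest precondition fails.
Answer: invalid


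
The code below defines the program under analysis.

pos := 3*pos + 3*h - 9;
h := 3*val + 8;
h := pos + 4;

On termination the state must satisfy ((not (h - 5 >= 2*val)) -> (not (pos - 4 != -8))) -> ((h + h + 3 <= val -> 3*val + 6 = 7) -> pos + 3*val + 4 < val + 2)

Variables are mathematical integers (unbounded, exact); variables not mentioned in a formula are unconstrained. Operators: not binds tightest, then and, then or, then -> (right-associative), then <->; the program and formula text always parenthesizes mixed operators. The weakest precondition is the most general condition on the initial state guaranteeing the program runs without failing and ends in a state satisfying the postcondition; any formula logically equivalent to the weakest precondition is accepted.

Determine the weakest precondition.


Working backward. After the program, the postcondition ((not (h - 5 >= 2*val)) -> (not (pos - 4 != -8))) -> ((h + h + 3 <= val -> 3*val + 6 = 7) -> pos + 3*val + 4 < val + 2) must hold; in canonical form it is ((not (h >= 2*val + 5)) -> (not (pos != -4))) -> ((2*h <= val - 3 -> 3*val = 1) -> pos + 2*val < -2).
Before h := pos + 4: ((not (pos >= 2*val + 1)) -> (not (pos != -4))) -> ((2*pos <= val - 11 -> 3*val = 1) -> pos + 2*val < -2)
Before h := 3*val + 8: ((not (pos >= 2*val + 1)) -> (not (pos != -4))) -> ((2*pos <= val - 11 -> 3*val = 1) -> pos + 2*val < -2)
Before pos := 3*pos + 3*h - 9: ((not (3*h + 3*pos >= 2*val + 10)) -> (not (3*h + 3*pos != 5))) -> ((6*h + 6*pos <= val + 7 -> 3*val = 1) -> 3*h + 3*pos + 2*val < 7)
Answer: WP = ((not (3*h + 3*pos >= 2*val + 10)) -> (not (3*h + 3*pos != 5))) -> ((6*h + 6*pos <= val + 7 -> 3*val = 1) -> 3*h + 3*pos + 2*val < 7)


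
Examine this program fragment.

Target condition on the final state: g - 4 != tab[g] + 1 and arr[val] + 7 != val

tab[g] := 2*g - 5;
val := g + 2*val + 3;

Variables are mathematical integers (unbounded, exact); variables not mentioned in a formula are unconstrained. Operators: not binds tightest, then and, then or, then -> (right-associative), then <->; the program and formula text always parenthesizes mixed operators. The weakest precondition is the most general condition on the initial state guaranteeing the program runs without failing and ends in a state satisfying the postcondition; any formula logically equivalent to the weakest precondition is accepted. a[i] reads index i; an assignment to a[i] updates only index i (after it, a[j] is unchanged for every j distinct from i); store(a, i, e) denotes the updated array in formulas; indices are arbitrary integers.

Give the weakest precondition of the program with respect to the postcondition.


Working backward. After the program, the postcondition g - 4 != tab[g] + 1 and arr[val] + 7 != val must hold; in canonical form it is g != tab[g] + 5 and arr[val] != val - 7.
Before val := g + 2*val + 3: g != tab[g] + 5 and arr[g + 2*val + 3] != g + 2*val - 4
Before tab[g] := 2*g - 5: g != store(tab, g, 2*g - 5)[g] + 5 and arr[g + 2*val + 3] != g + 2*val - 4
Answer: WP = g != store(tab, g, 2*g - 5)[g] + 5 and arr[g + 2*val + 3] != g + 2*val - 4


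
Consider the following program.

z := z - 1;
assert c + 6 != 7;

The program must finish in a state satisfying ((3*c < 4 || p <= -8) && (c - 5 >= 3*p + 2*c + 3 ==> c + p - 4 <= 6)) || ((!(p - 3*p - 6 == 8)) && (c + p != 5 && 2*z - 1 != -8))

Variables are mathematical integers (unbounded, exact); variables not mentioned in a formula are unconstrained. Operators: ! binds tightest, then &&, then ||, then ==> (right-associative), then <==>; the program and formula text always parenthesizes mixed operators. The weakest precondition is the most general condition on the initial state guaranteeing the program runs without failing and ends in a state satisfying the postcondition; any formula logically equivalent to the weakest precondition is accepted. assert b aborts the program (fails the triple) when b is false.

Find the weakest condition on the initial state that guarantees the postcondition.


Working backward. After the program, the postcondition ((3*c < 4 || p <= -8) && (c - 5 >= 3*p + 2*c + 3 ==> c + p - 4 <= 6)) || ((!(p - 3*p - 6 == 8)) && (c + p != 5 && 2*z - 1 != -8)) must hold; in canonical form it is ((3*c < 4 || p <= -8) && (c + 3*p <= -8 ==> c + p <= 10)) || ((!(2*p == -14)) && c + p != 5 && 2*z != -7).
Before assert c + 6 != 7: c != 1 && (((3*c < 4 || p <= -8) && (c + 3*p <= -8 ==> c + p <= 10)) || ((!(2*p == -14)) && c + p != 5 && 2*z != -7))
Before z := z - 1: c != 1 && (((3*c < 4 || p <= -8) && (c + 3*p <= -8 ==> c + p <= 10)) || ((!(2*p == -14)) && c + p != 5 && 2*z != -5))
Answer: WP = c != 1 && (((3*c < 4 || p <= -8) && (c + 3*p <= -8 ==> c + p <= 10)) || ((!(2*p == -14)) && c + p != 5 && 2*z != -5))


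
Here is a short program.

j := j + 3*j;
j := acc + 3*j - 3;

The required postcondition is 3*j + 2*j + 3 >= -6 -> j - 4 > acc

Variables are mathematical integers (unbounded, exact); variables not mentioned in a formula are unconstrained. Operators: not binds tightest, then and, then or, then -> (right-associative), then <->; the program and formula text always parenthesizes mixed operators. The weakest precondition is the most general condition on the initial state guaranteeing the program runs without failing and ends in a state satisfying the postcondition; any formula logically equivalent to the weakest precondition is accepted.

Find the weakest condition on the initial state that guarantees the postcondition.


Working backward. After the program, the postcondition 3*j + 2*j + 3 >= -6 -> j - 4 > acc must hold; in canonical form it is 5*j >= -9 -> j > acc + 4.
Before j := acc + 3*j - 3: 5*acc + 15*j >= 6 -> 3*j > 7
Before j := j + 3*j: 5*acc + 60*j >= 6 -> 12*j > 7
Answer: WP = 5*acc + 60*j >= 6 -> 12*j > 7


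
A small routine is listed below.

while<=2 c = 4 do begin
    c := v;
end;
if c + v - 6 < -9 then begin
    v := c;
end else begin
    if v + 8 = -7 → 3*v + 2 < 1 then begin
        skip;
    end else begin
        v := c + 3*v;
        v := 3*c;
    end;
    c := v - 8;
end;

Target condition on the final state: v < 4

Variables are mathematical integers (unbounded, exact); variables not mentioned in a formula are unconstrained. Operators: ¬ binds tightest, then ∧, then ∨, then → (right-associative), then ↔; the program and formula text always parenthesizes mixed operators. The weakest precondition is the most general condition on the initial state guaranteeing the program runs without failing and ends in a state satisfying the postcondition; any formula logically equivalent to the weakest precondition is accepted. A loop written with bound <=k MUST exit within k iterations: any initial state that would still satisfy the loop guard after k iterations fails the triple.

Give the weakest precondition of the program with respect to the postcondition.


Working backward. After the program, v < 4 must hold.
Then branch requires c < 4; else branch requires ((v = -15 → 3*v < -1) → v < 4) ∧ ((¬(v = -15 → 3*v < -1)) → 3*c < 4).
Before the if: (c + v < -3 → c < 4) ∧ ((¬(c + v < -3)) → (((v = -15 → 3*v < -1) → v < 4) ∧ ((¬(v = -15 → 3*v < -1)) → 3*c < 4)))
Before the loop (bound <=2), unroll the exhaustion recursion (WP_0 = exit-now case; WP_j = one more guarded iteration, up to j = 2):
  WP_0: (¬(c = 4)) ∧ (c + v < -3 → c < 4) ∧ ((¬(c + v < -3)) → (((v = -15 → 3*v < -1) → v < 4) ∧ ((¬(v = -15 → 3*v < -1)) → 3*c < 4)))
  WP_1: (c = 4 → ((¬(v = 4)) ∧ (2*v < -3 → v < 4) ∧ ((¬(2*v < -3)) → (((v = -15 → 3*v < -1) → v < 4) ∧ ((¬(v = -15 → 3*v < -1)) → 3*v < 4))))) ∧ ((¬(c = 4)) → ((c + v < -3 → c < 4) ∧ ((¬(c + v < -3)) → (((v = -15 → 3*v < -1) → v < 4) ∧ ((¬(v = -15 → 3*v < -1)) → 3*c < 4)))))
  WP_2: (c = 4 → ((v = 4 → ((¬(v = 4)) ∧ (2*v < -3 → v < 4) ∧ ((¬(2*v < -3)) → (((v = -15 → 3*v < -1) → v < 4) ∧ ((¬(v = -15 → 3*v < -1)) → 3*v < 4))))) ∧ ((¬(v = 4)) → ((2*v < -3 → v < 4) ∧ ((¬(2*v < -3)) → (((v = -15 → 3*v < -1) → v < 4) ∧ ((¬(v = -15 → 3*v < -1)) → 3*v < 4))))))) ∧ ((¬(c = 4)) → ((c + v < -3 → c < 4) ∧ ((¬(c + v < -3)) → (((v = -15 → 3*v < -1) → v < 4) ∧ ((¬(v = -15 → 3*v < -1)) → 3*c < 4)))))
So before the loop: (c = 4 → ((v = 4 → ((¬(v = 4)) ∧ (2*v < -3 → v < 4) ∧ ((¬(2*v < -3)) → (((v = -15 → 3*v < -1) → v < 4) ∧ ((¬(v = -15 → 3*v < -1)) → 3*v < 4))))) ∧ ((¬(v = 4)) → ((2*v < -3 → v < 4) ∧ ((¬(2*v < -3)) → (((v = -15 → 3*v < -1) → v < 4) ∧ ((¬(v = -15 → 3*v < -1)) → 3*v < 4))))))) ∧ ((¬(c = 4)) → ((c + v < -3 → c < 4) ∧ ((¬(c + v < -3)) → (((v = -15 → 3*v < -1) → v < 4) ∧ ((¬(v = -15 → 3*v < -1)) → 3*c < 4)))))
Answer: WP = (c = 4 → ((v = 4 → ((¬(v = 4)) ∧ (2*v < -3 → v < 4) ∧ ((¬(2*v < -3)) → (((v = -15 → 3*v < -1) → v < 4) ∧ ((¬(v = -15 → 3*v < -1)) → 3*v < 4))))) ∧ ((¬(v = 4)) → ((2*v < -3 → v < 4) ∧ ((¬(2*v < -3)) → (((v = -15 → 3*v < -1) → v < 4) ∧ ((¬(v = -15 → 3*v < -1)) → 3*v < 4))))))) ∧ ((¬(c = 4)) → ((c + v < -3 → c < 4) ∧ ((¬(c + v < -3)) → (((v = -15 → 3*v < -1) → v < 4) ∧ ((¬(v = -15 → 3*v < -1)) → 3*c < 4)))))


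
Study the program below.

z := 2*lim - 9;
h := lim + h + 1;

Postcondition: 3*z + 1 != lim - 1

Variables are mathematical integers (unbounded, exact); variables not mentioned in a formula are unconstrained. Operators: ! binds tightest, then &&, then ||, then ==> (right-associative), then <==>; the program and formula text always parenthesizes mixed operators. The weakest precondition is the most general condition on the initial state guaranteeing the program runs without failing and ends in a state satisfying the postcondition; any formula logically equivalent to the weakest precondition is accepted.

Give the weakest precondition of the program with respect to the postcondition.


Working backward. After the program, the postcondition 3*z + 1 != lim - 1 must hold; in canonical form it is 3*z != lim - 2.
Before h := lim + h + 1: 3*z != lim - 2
Before z := 2*lim - 9: 5*lim != 25
Answer: WP = 5*lim != 25


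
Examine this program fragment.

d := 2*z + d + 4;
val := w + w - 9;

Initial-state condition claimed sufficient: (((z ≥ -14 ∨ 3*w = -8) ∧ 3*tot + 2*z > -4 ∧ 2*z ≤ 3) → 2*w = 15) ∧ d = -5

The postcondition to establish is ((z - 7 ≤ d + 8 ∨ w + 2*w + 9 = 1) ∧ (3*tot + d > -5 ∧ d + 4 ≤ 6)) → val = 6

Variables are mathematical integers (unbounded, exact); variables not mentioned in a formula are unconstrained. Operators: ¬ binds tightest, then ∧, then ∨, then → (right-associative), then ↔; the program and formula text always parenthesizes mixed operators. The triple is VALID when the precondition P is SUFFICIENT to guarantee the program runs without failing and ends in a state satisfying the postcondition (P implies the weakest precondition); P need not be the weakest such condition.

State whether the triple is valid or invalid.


Working backward. After the program, the postcondition ((z - 7 ≤ d + 8 ∨ w + 2*w + 9 = 1) ∧ (3*tot + d > -5 ∧ d + 4 ≤ 6)) → val = 6 must hold; in canonical form it is ((z ≤ d + 15 ∨ 3*w = -8) ∧ d + 3*tot > -5 ∧ d ≤ 2) → val = 6.
Before val := w + w - 9: ((z ≤ d + 15 ∨ 3*w = -8) ∧ d + 3*tot > -5 ∧ d ≤ 2) → 2*w = 15
Before d := 2*z + d + 4: ((d + z ≥ -19 ∨ 3*w = -8) ∧ d + 3*tot + 2*z > -9 ∧ d + 2*z ≤ -2) → 2*w = 15
The weakest precondition is ((d + z ≥ -19 ∨ 3*w = -8) ∧ d + 3*tot + 2*z > -9 ∧ d + 2*z ≤ -2) → 2*w = 15.
Check whether (((z ≥ -14 ∨ 3*w = -8) ∧ 3*tot + 2*z > -4 ∧ 2*z ≤ 3) → 2*w = 15) ∧ d = -5 implies it.
Every state satisfying the precondition satisfies the weakest precondition: the implication holds.
Answer: valid


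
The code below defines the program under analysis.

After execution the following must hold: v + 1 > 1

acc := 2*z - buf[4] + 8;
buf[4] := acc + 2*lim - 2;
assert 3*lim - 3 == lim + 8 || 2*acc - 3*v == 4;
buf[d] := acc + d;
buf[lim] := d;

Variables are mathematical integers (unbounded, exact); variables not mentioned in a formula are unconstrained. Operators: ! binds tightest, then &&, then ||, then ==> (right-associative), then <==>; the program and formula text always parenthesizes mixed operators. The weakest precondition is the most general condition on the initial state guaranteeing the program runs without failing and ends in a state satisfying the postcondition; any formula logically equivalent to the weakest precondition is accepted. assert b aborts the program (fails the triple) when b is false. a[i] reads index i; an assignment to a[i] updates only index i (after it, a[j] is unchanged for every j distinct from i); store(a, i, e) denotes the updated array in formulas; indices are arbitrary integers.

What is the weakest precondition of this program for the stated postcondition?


Working backward. After the program, the postcondition v + 1 > 1 must hold; in canonical form it is v > 0.
Before buf[lim] := d: v > 0
Before buf[d] := acc + d: v > 0
Before assert 3*lim - 3 == lim + 8 || 2*acc - 3*v == 4: (2*lim == 11 || 2*acc == 3*v + 4) && v > 0
Before buf[4] := acc + 2*lim - 2: (2*lim == 11 || 2*acc == 3*v + 4) && v > 0
Before acc := 2*z - buf[4] + 8: (2*lim == 11 || 4*z == 2*buf[4] + 3*v - 12) && v > 0
Answer: WP = (2*lim == 11 || 4*z == 2*buf[4] + 3*v - 12) && v > 0


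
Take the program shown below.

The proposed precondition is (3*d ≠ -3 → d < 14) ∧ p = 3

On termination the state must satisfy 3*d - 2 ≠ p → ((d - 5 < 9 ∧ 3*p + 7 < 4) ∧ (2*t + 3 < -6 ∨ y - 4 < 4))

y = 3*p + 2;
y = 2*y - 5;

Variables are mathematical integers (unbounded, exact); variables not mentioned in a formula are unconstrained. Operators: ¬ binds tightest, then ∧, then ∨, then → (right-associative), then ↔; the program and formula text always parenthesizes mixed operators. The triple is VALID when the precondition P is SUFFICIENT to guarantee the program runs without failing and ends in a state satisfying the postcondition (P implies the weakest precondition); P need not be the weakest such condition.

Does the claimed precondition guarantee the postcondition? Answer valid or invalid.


Working backward. After the program, the postcondition 3*d - 2 ≠ p → ((d - 5 < 9 ∧ 3*p + 7 < 4) ∧ (2*t + 3 < -6 ∨ y - 4 < 4)) must hold; in canonical form it is 3*d ≠ p + 2 → (d < 14 ∧ 3*p < -3 ∧ (2*t < -9 ∨ y < 8)).
Before y := 2*y - 5: 3*d ≠ p + 2 → (d < 14 ∧ 3*p < -3 ∧ (2*t < -9 ∨ 2*y < 13))
Before y := 3*p + 2: 3*d ≠ p + 2 → (d < 14 ∧ 3*p < -3 ∧ (2*t < -9 ∨ 6*p < 9))
The weakest precondition is 3*d ≠ p + 2 → (d < 14 ∧ 3*p < -3 ∧ (2*t < -9 ∨ 6*p < 9)).
Check whether (3*d ≠ -3 → d < 14) ∧ p = 3 implies it.
Countermodel: at the initial state d = 0, p = 3, t = 0, the precondition holds but the weakest precondition fails.
Answer: invalid


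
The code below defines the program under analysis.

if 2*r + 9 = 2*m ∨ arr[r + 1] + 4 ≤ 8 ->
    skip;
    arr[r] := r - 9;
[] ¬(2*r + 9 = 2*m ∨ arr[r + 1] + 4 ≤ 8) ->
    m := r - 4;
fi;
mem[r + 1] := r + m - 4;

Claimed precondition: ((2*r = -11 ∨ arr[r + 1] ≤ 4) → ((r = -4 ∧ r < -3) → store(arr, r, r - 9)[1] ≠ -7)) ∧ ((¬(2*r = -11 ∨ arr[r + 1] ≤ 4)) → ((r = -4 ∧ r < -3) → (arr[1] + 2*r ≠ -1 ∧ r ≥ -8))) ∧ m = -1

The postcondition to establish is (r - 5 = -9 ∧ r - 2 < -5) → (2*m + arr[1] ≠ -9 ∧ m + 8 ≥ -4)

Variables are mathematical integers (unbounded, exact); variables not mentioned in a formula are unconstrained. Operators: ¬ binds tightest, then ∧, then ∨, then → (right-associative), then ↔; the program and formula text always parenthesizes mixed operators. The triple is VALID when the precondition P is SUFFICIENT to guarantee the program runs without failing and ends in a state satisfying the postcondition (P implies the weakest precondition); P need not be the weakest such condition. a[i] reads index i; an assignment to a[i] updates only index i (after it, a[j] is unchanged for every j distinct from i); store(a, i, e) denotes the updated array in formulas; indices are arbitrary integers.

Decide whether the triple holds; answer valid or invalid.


Working backward. After the program, the postcondition (r - 5 = -9 ∧ r - 2 < -5) → (2*m + arr[1] ≠ -9 ∧ m + 8 ≥ -4) must hold; in canonical form it is (r = -4 ∧ r < -3) → (arr[1] + 2*m ≠ -9 ∧ m ≥ -12).
Before mem[r + 1] := r + m - 4: (r = -4 ∧ r < -3) → (arr[1] + 2*m ≠ -9 ∧ m ≥ -12)
Then branch requires (r = -4 ∧ r < -3) → (store(arr, r, r - 9)[1] + 2*m ≠ -9 ∧ m ≥ -12); else branch requires (r = -4 ∧ r < -3) → (arr[1] + 2*r ≠ -1 ∧ r ≥ -8).
Before the if: ((2*r = 2*m - 9 ∨ arr[r + 1] ≤ 4) → ((r = -4 ∧ r < -3) → (store(arr, r, r - 9)[1] + 2*m ≠ -9 ∧ m ≥ -12))) ∧ ((¬(2*r = 2*m - 9 ∨ arr[r + 1] ≤ 4)) → ((r = -4 ∧ r < -3) → (arr[1] + 2*r ≠ -1 ∧ r ≥ -8)))
The weakest precondition is ((2*r = 2*m - 9 ∨ arr[r + 1] ≤ 4) → ((r = -4 ∧ r < -3) → (store(arr, r, r - 9)[1] + 2*m ≠ -9 ∧ m ≥ -12))) ∧ ((¬(2*r = 2*m - 9 ∨ arr[r + 1] ≤ 4)) → ((r = -4 ∧ r < -3) → (arr[1] + 2*r ≠ -1 ∧ r ≥ -8))).
Check whether ((2*r = -11 ∨ arr[r + 1] ≤ 4) → ((r = -4 ∧ r < -3) → store(arr, r, r - 9)[1] ≠ -7)) ∧ ((¬(2*r = -11 ∨ arr[r + 1] ≤ 4)) → ((r = -4 ∧ r < -3) → (arr[1] + 2*r ≠ -1 ∧ r ≥ -8))) ∧ m = -1 implies it.
Every state satisfying the precondition satisfies the weakest precondition: the implication holds.
Answer: valid


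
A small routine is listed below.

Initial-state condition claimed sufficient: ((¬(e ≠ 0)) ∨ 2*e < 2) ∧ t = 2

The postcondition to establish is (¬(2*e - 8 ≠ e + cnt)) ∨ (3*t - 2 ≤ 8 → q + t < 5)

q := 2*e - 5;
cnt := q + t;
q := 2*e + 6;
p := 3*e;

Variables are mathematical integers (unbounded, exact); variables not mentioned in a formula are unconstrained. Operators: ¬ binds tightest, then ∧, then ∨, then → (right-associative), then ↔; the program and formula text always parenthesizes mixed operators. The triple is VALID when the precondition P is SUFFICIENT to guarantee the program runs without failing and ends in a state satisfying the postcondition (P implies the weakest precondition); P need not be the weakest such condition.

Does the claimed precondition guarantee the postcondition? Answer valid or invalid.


Working backward. After the program, the postcondition (¬(2*e - 8 ≠ e + cnt)) ∨ (3*t - 2 ≤ 8 → q + t < 5) must hold; in canonical form it is (¬(e ≠ cnt + 8)) ∨ (3*t ≤ 10 → q + t < 5).
Before p := 3*e: (¬(e ≠ cnt + 8)) ∨ (3*t ≤ 10 → q + t < 5)
Before q := 2*e + 6: (¬(e ≠ cnt + 8)) ∨ (3*t ≤ 10 → 2*e + t < -1)
Before cnt := q + t: (¬(e ≠ q + t + 8)) ∨ (3*t ≤ 10 → 2*e + t < -1)
Before q := 2*e - 5: (¬(e + t ≠ -3)) ∨ (3*t ≤ 10 → 2*e + t < -1)
The weakest precondition is (¬(e + t ≠ -3)) ∨ (3*t ≤ 10 → 2*e + t < -1).
Check whether ((¬(e ≠ 0)) ∨ 2*e < 2) ∧ t = 2 implies it.
Countermodel: at the initial state e = -1, t = 2, the precondition holds but the weakest precondition fails.
Answer: invalid


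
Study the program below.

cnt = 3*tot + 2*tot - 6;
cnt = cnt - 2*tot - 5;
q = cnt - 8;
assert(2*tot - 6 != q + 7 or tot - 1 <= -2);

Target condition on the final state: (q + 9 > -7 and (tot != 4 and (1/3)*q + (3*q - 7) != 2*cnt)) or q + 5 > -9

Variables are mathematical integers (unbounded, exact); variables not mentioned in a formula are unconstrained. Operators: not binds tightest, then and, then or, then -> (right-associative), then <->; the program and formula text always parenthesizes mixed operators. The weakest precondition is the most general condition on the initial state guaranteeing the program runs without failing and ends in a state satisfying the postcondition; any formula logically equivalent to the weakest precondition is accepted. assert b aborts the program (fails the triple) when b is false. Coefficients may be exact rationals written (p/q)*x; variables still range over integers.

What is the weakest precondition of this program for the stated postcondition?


Working backward. After the program, the postcondition (q + 9 > -7 and (tot != 4 and (1/3)*q + (3*q - 7) != 2*cnt)) or q + 5 > -9 must hold; in canonical form it is (q > -16 and tot != 4 and (10/3)*q != 2*cnt + 7) or q > -14.
Before assert 2*tot - 6 != q + 7 or tot - 1 <= -2: (2*tot != q + 13 or tot <= -1) and ((q > -16 and tot != 4 and (10/3)*q != 2*cnt + 7) or q > -14)
Before q := cnt - 8: (2*tot != cnt + 5 or tot <= -1) and ((cnt > -8 and tot != 4 and (4/3)*cnt != 101/3) or cnt > -6)
Before cnt := cnt - 2*tot - 5: (4*tot != cnt or tot <= -1) and ((cnt > 2*tot - 3 and tot != 4 and (4/3)*cnt != (8/3)*tot + 121/3) or cnt > 2*tot - 1)
Before cnt := 3*tot + 2*tot - 6: (tot != 6 or tot <= -1) and ((3*tot > 3 and tot != 4 and 4*tot != 145/3) or 3*tot > 5)
Answer: WP = (tot != 6 or tot <= -1) and ((3*tot > 3 and tot != 4 and 4*tot != 145/3) or 3*tot > 5)


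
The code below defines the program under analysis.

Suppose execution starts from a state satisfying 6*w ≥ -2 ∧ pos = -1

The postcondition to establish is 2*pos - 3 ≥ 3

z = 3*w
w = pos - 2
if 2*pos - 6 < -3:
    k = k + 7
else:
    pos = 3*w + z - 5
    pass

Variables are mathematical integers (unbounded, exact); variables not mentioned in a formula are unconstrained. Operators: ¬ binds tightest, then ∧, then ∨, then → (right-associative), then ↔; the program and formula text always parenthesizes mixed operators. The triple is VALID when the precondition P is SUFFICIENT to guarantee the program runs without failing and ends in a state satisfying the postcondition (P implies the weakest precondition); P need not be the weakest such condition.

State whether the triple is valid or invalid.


Working backward. After the program, the postcondition 2*pos - 3 ≥ 3 must hold; in canonical form it is 2*pos ≥ 6.
Then branch requires 2*pos ≥ 6; else branch requires 6*w + 2*z ≥ 16.
Before the if: (2*pos < 3 → 2*pos ≥ 6) ∧ ((¬(2*pos < 3)) → 6*w + 2*z ≥ 16)
Before w := pos - 2: (2*pos < 3 → 2*pos ≥ 6) ∧ ((¬(2*pos < 3)) → 6*pos + 2*z ≥ 28)
Before z := 3*w: (2*pos < 3 → 2*pos ≥ 6) ∧ ((¬(2*pos < 3)) → 6*pos + 6*w ≥ 28)
The weakest precondition is (2*pos < 3 → 2*pos ≥ 6) ∧ ((¬(2*pos < 3)) → 6*pos + 6*w ≥ 28).
Check whether 6*w ≥ -2 ∧ pos = -1 implies it.
Countermodel: at the initial state pos = -1, w = 0, the precondition holds but the weakest precondition fails.
Answer: invalid


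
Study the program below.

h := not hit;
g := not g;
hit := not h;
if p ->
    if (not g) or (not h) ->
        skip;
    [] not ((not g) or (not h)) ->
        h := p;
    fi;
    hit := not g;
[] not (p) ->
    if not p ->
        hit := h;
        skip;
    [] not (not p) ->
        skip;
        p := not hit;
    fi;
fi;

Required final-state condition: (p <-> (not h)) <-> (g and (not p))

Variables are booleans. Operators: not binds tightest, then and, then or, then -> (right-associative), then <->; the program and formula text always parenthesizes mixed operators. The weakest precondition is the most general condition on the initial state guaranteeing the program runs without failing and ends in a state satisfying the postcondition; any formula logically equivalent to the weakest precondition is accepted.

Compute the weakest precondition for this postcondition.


Working backward. After the program, (p <-> (not h)) <-> (g and (not p)) must hold.
Then branch requires (((not g) or (not h)) -> ((p <-> (not h)) <-> (g and (not p)))) and ((not ((not g) or (not h))) -> ((p <-> (not p)) <-> (g and (not p)))); else branch requires ((not p) -> ((p <-> (not h)) <-> (g and (not p)))) and (p -> (((not hit) <-> (not h)) <-> (g and hit))).
Before the if: (p -> ((((not g) or (not h)) -> ((p <-> (not h)) <-> (g and (not p)))) and ((not ((not g) or (not h))) -> ((p <-> (not p)) <-> (g and (not p)))))) and ((not p) -> (((not p) -> ((p <-> (not h)) <-> (g and (not p)))) and (p -> (((not hit) <-> (not h)) <-> (g and hit)))))
Before hit := not h: (p -> ((((not g) or (not h)) -> ((p <-> (not h)) <-> (g and (not p)))) and ((not ((not g) or (not h))) -> ((p <-> (not p)) <-> (g and (not p)))))) and ((not p) -> (((not p) -> ((p <-> (not h)) <-> (g and (not p)))) and (p -> ((h <-> (not h)) <-> (g and (not h))))))
Before g := not g: (p -> (((g or (not h)) -> ((p <-> (not h)) <-> ((not g) and (not p)))) and ((not (g or (not h))) -> ((p <-> (not p)) <-> ((not g) and (not p)))))) and ((not p) -> (((not p) -> ((p <-> (not h)) <-> ((not g) and (not p)))) and (p -> ((h <-> (not h)) <-> ((not g) and (not h))))))
Before h := not hit: (p -> (((g or hit) -> ((p <-> hit) <-> ((not g) and (not p)))) and ((not (g or hit)) -> ((p <-> (not p)) <-> ((not g) and (not p)))))) and ((not p) -> (((not p) -> ((p <-> hit) <-> ((not g) and (not p)))) and (p -> (((not hit) <-> hit) <-> ((not g) and hit)))))
Answer: WP = (p -> (((g or hit) -> ((p <-> hit) <-> ((not g) and (not p)))) and ((not (g or hit)) -> ((p <-> (not p)) <-> ((not g) and (not p)))))) and ((not p) -> (((not p) -> ((p <-> hit) <-> ((not g) and (not p)))) and (p -> (((not hit) <-> hit) <-> ((not g) and hit)))))


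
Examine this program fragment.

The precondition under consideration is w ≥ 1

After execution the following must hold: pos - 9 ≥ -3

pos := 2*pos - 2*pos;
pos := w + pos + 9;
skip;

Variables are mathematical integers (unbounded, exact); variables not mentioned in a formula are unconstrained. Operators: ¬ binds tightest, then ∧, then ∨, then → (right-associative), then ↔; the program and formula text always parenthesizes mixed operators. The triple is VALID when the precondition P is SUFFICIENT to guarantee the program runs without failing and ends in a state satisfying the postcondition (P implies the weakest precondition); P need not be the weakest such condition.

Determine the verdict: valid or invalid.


Working backward. After the program, the postcondition pos - 9 ≥ -3 must hold; in canonical form it is pos ≥ 6.
Before skip: pos ≥ 6
Before pos := w + pos + 9: pos + w ≥ -3
Before pos := 2*pos - 2*pos: w ≥ -3
The weakest precondition is w ≥ -3.
Check whether w ≥ 1 implies it.
Every state satisfying the precondition satisfies the weakest precondition: the implication holds.
Answer: valid


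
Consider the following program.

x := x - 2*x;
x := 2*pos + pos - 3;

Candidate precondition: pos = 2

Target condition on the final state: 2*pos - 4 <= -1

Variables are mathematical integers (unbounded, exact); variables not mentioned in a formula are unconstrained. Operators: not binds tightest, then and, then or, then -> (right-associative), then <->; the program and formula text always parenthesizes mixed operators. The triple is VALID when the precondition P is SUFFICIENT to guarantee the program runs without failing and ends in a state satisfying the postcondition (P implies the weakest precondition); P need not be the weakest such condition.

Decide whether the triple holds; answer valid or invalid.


Working backward. After the program, the postcondition 2*pos - 4 <= -1 must hold; in canonical form it is 2*pos <= 3.
Before x := 2*pos + pos - 3: 2*pos <= 3
Before x := x - 2*x: 2*pos <= 3
The weakest precondition is 2*pos <= 3.
Check whether pos = 2 implies it.
Countermodel: at the initial state pos = 2, the precondition holds but the weakest precondition fails.
Answer: invalid


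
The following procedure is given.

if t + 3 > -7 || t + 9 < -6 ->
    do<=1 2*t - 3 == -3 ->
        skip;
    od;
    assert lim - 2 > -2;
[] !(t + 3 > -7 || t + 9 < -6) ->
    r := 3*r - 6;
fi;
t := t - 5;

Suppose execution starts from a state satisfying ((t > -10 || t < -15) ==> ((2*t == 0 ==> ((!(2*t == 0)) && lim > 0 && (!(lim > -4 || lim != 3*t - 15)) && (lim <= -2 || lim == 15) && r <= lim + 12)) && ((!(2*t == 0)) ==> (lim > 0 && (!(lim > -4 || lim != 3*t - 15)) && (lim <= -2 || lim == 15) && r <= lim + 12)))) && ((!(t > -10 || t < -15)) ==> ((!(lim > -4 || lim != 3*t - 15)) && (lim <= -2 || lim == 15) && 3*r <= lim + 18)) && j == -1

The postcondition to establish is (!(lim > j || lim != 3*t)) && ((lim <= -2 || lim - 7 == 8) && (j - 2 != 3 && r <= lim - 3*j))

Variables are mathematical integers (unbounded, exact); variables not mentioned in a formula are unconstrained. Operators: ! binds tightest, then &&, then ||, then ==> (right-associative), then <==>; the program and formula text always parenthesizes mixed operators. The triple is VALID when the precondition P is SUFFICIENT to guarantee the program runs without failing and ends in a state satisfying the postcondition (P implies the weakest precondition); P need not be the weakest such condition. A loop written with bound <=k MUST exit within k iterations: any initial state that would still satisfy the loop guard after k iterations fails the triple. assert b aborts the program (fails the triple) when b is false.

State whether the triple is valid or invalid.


Working backward. After the program, the postcondition (!(lim > j || lim != 3*t)) && ((lim <= -2 || lim - 7 == 8) && (j - 2 != 3 && r <= lim - 3*j)) must hold; in canonical form it is (!(lim > j || lim != 3*t)) && (lim <= -2 || lim == 15) && j != 5 && 3*j + r <= lim.
Before t := t - 5: (!(lim > j || lim != 3*t - 15)) && (lim <= -2 || lim == 15) && j != 5 && 3*j + r <= lim
Then branch requires (2*t == 0 ==> ((!(2*t == 0)) && lim > 0 && (!(lim > j || lim != 3*t - 15)) && (lim <= -2 || lim == 15) && j != 5 && 3*j + r <= lim)) && ((!(2*t == 0)) ==> (lim > 0 && (!(lim > j || lim != 3*t - 15)) && (lim <= -2 || lim == 15) && j != 5 && 3*j + r <= lim)); else branch requires (!(lim > j || lim != 3*t - 15)) && (lim <= -2 || lim == 15) && j != 5 && 3*j + 3*r <= lim + 6.
Before the if: ((t > -10 || t < -15) ==> ((2*t == 0 ==> ((!(2*t == 0)) && lim > 0 && (!(lim > j || lim != 3*t - 15)) && (lim <= -2 || lim == 15) && j != 5 && 3*j + r <= lim)) && ((!(2*t == 0)) ==> (lim > 0 && (!(lim > j || lim != 3*t - 15)) && (lim <= -2 || lim == 15) && j != 5 && 3*j + r <= lim)))) && ((!(t > -10 || t < -15)) ==> ((!(lim > j || lim != 3*t - 15)) && (lim <= -2 || lim == 15) && j != 5 && 3*j + 3*r <= lim + 6))
The weakest precondition is ((t > -10 || t < -15) ==> ((2*t == 0 ==> ((!(2*t == 0)) && lim > 0 && (!(lim > j || lim != 3*t - 15)) && (lim <= -2 || lim == 15) && j != 5 && 3*j + r <= lim)) && ((!(2*t == 0)) ==> (lim > 0 && (!(lim > j || lim != 3*t - 15)) && (lim <= -2 || lim == 15) && j != 5 && 3*j + r <= lim)))) && ((!(t > -10 || t < -15)) ==> ((!(lim > j || lim != 3*t - 15)) && (lim <= -2 || lim == 15) && j != 5 && 3*j + 3*r <= lim + 6)).
Check whether ((t > -10 || t < -15) ==> ((2*t == 0 ==> ((!(2*t == 0)) && lim > 0 && (!(lim > -4 || lim != 3*t - 15)) && (lim <= -2 || lim == 15) && r <= lim + 12)) && ((!(2*t == 0)) ==> (lim > 0 && (!(lim > -4 || lim != 3*t - 15)) && (lim <= -2 || lim == 15) && r <= lim + 12)))) && ((!(t > -10 || t < -15)) ==> ((!(lim > -4 || lim != 3*t - 15)) && (lim <= -2 || lim == 15) && 3*r <= lim + 18)) && j == -1 implies it.
Countermodel: at the initial state j = -1, lim = -45, r = -11, t = -10, the precondition holds but the weakest precondition fails.
Answer: invalid
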